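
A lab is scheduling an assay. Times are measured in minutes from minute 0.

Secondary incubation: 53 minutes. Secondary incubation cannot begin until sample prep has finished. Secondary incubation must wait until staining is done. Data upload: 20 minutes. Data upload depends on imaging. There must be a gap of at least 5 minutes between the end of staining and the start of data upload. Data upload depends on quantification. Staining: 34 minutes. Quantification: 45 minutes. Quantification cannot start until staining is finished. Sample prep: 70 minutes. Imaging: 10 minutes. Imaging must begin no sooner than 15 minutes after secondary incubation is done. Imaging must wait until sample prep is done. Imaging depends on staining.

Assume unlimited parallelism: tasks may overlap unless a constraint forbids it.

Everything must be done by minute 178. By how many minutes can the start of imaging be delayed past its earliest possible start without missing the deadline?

Staining has no prerequisites, so it starts at minute 0 and finishes at minute 34.
Sample prep has no prerequisites, so it starts at minute 0 and finishes at minute 70.
Secondary incubation cannot start until sample prep (finishes minute 70); staining (finishes minute 34). The controlling bound is minute 70, so secondary incubation finishes at 70 + 53 = minute 123.
For imaging: secondary incubation (finishes minute 123, plus 15-minute gap → minute 138); sample prep (finishes minute 70); staining (finishes minute 34). Taking the maximum gives a start of minute 138, and it finishes at 138 + 10 = minute 148.

Working backward from the deadline:
To finish by minute 178, data upload (duration 20) must start no later than minute 158.
Since data upload (must start by minute 158) depends on it, imaging must finish by minute 158. Backing off its 10-minute duration gives a latest start of minute 148.
So imaging can start as early as minute 138 and as late as minute 148, giving 148 − 138 = 10 minutes of slack.

10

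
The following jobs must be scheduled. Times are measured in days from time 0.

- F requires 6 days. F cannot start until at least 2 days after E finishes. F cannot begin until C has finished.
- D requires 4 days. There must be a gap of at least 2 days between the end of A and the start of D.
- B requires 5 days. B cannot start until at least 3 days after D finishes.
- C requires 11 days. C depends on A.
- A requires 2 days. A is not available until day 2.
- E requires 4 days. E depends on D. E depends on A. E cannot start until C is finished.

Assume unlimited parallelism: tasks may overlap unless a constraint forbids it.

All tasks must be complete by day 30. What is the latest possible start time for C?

7

To finish by day 30, F (duration 6) must start no later than day 24.
Since F (must start by day 24, minus 2-day gap → day 22) depends on it, E must finish by day 22. Backing off its 4-day duration gives a latest start of day 18.
For C: E (must start by day 18); F (must start by day 24). The most restrictive is day 18; with an 11-day duration, C must start by day 7.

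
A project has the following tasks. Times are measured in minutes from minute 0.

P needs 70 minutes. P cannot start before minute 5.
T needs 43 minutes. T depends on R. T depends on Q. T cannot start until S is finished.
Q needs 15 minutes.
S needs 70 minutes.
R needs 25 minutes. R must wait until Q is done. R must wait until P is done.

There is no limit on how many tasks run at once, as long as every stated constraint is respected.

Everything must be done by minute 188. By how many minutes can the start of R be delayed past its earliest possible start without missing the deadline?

45

Q can start immediately at minute 0; it finishes at minute 15.
P waits on its own release at minute 5, so it starts at minute 5 and finishes at 5 + 70 = minute 75.
For R: Q (finishes minute 15); P (finishes minute 75). Taking the maximum gives a start of minute 75, and it finishes at 75 + 25 = minute 100.

Working backward from the deadline:
Nothing follows T; the deadline of minute 188 is its only limit. It must start by 188 − 43 = minute 145.
R has to be done before T (must start by minute 145). That means finishing by minute 145, i.e. starting by 145 − 25 = minute 120.
So R can start as early as minute 75 and as late as minute 120, giving 120 − 75 = 45 minutes of slack.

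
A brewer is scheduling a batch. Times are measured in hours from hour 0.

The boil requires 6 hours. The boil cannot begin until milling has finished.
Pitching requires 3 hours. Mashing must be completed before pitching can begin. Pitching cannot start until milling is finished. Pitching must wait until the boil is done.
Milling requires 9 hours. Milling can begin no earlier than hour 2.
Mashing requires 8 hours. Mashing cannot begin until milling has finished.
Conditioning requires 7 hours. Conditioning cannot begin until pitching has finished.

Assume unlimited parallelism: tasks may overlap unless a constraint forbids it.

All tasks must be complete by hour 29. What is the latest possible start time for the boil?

13

Conditioning has no dependents, so it just needs to finish by hour 29. Starting by 29 − 7 = hour 22 achieves that.
Pitching must finish before conditioning (must start by hour 22). With a 3-hour duration, pitching must start by 22 − 3 = hour 19.
Since pitching (must start by hour 19) depends on it, the boil must finish by hour 19. Backing off its 6-hour duration gives a latest start of hour 13.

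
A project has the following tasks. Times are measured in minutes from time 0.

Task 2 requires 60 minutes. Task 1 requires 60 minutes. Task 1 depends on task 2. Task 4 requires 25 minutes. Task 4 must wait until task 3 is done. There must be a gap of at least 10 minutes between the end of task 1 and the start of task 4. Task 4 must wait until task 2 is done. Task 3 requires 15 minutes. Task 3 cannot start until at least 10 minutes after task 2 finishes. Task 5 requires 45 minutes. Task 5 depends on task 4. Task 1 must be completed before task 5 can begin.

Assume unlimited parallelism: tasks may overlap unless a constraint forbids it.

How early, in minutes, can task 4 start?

Task 2 has no prerequisites, so it starts at minute 0 and finishes at minute 60.
After task 2 (finishes minute 60, plus 10-minute gap → minute 70), task 3 can start at minute 70 and finishes at minute 85.
After task 2 (finishes minute 60), task 1 can start at minute 60 and finishes at minute 120.
Task 4 waits on task 3 (finishes minute 85); task 1 (finishes minute 120, plus 10-minute gap → minute 130); task 2 (finishes minute 60). The latest of these is minute 130, which is the earliest task 4 can start.

130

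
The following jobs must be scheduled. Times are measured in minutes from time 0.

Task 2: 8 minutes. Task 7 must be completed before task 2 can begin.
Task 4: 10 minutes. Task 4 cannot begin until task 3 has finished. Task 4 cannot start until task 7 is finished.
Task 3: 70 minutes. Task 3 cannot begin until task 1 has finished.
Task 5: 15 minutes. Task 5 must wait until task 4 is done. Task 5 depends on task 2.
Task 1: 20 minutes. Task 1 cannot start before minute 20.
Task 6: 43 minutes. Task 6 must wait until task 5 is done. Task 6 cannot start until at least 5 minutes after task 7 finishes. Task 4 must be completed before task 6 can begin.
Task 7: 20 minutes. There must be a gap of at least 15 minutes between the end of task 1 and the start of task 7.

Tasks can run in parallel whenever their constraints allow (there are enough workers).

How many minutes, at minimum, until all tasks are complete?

178

After its own release at minute 20, task 1 can start at minute 20 and finishes at minute 40.
Task 7 cannot begin until task 1 (finishes minute 40, plus 15-minute gap → minute 55). It runs from minute 55 to 55 + 20 = minute 75.
After task 7 (finishes minute 75), task 2 can start at minute 75 and finishes at minute 83.
After task 1 (finishes minute 40), task 3 can start at minute 40 and finishes at minute 110.
Task 4 has to wait for task 3 (finishes minute 110); task 7 (finishes minute 75). The latest of these is minute 110, so task 4 runs minute 110 to 110 + 10 = minute 120.
Task 5 needs all of task 4 (finishes minute 120); task 2 (finishes minute 83). That puts its earliest start at minute 120; it finishes at 120 + 15 = minute 135.
Task 6 has to wait for task 5 (finishes minute 135); task 7 (finishes minute 75, plus 5-minute gap → minute 80); task 4 (finishes minute 120). The latest of these is minute 135, so task 6 runs minute 135 to 135 + 43 = minute 178.
All tasks are finished once the last one completes. Finish times: Task 1 at 40, Task 2 at 83, Task 3 at 110, Task 4 at 120, Task 5 at 135, Task 6 at 178, Task 7 at 75. The latest is minute 178.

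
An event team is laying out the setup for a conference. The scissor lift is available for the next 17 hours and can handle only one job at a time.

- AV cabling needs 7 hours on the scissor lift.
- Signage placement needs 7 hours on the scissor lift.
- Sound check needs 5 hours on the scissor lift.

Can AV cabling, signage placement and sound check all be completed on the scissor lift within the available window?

No

Running back to back, the jobs need 7 + 7 + 5 = 19 hours on the scissor lift.
Since 19 > 17, they cannot all fit.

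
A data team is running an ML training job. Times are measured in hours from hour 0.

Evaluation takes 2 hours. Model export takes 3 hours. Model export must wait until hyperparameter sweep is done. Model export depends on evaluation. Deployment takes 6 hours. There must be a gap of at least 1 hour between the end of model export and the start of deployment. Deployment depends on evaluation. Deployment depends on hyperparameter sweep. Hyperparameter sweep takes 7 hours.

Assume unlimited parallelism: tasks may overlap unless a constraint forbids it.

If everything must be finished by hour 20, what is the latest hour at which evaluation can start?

Deployment must finish by hour 20; it takes 6 hours, so it must start by 20 − 6 = hour 14.
Since deployment (must start by hour 14, minus 1-hour gap → hour 13) depends on it, model export must finish by hour 13. Backing off its 3-hour duration gives a latest start of hour 10.
Evaluation has several dependents: model export (must start by hour 10); deployment (must start by hour 14). The earliest of those limits is hour 10, so evaluation must start by 10 − 2 = hour 8.

8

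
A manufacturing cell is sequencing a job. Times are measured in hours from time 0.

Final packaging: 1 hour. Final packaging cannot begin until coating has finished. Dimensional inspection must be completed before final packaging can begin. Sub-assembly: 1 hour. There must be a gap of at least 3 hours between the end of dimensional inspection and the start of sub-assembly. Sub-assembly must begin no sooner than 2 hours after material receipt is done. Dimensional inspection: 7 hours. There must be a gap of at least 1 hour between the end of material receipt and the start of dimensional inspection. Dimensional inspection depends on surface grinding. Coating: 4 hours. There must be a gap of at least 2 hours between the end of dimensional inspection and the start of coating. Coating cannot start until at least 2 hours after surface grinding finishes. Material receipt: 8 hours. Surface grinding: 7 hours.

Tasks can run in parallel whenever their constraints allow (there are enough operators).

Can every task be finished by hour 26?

Yes

Nothing blocks surface grinding, so it runs from hour 0 to hour 7.
Material receipt has no prerequisites, so it starts at hour 0 and finishes at hour 8.
For dimensional inspection: material receipt (finishes hour 8, plus 1-hour gap → hour 9); surface grinding (finishes hour 7). Taking the maximum gives a start of hour 9, and it finishes at 9 + 7 = hour 16.
Sub-assembly needs all of dimensional inspection (finishes hour 16, plus 3-hour gap → hour 19); material receipt (finishes hour 8, plus 2-hour gap → hour 10). That puts its earliest start at hour 19; it finishes at 19 + 1 = hour 20.
Coating has to wait for dimensional inspection (finishes hour 16, plus 2-hour gap → hour 18); surface grinding (finishes hour 7, plus 2-hour gap → hour 9). The latest of these is hour 18, so coating runs hour 18 to 18 + 4 = hour 22.
Final packaging has to wait for coating (finishes hour 22); dimensional inspection (finishes hour 16). The latest of these is hour 22, so final packaging runs hour 22 to 22 + 1 = hour 23.
Every task is finished by hour 23, which is no later than the deadline of 26, so the schedule is feasible.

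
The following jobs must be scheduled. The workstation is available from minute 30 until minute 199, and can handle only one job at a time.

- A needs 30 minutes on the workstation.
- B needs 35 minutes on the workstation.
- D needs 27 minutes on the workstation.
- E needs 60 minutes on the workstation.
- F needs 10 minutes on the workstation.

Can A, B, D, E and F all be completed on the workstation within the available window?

The workstation window is 199 − 30 = 169 minutes.
Running back to back, the jobs need 30 + 35 + 27 + 60 + 10 = 162 minutes on the workstation.
Since 162 ≤ 169, they fit within the window.

Yes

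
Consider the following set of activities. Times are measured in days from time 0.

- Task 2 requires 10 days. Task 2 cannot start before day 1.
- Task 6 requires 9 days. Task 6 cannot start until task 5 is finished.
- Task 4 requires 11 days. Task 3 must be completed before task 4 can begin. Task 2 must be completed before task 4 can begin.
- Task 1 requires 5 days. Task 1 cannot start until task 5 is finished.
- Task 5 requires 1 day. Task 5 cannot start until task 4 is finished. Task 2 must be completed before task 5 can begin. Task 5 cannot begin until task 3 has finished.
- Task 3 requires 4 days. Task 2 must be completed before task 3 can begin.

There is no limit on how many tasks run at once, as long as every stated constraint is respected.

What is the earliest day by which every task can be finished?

36

Task 2 waits on its own release at day 1, so it starts at day 1 and finishes at 1 + 10 = day 11.
Task 3 cannot begin until task 2 (finishes day 11). It runs from day 11 to 11 + 4 = day 15.
Task 4 cannot start until task 3 (finishes day 15); task 2 (finishes day 11). The controlling bound is day 15, so task 4 finishes at 15 + 11 = day 26.
Task 5 cannot start until task 4 (finishes day 26); task 2 (finishes day 11); task 3 (finishes day 15). The controlling bound is day 26, so task 5 finishes at 26 + 1 = day 27.
After task 5 (finishes day 27), task 6 can start at day 27 and finishes at day 36.
After task 5 (finishes day 27), task 1 can start at day 27 and finishes at day 32.
All tasks are finished once the last one completes. Finish times: Task 1 at 32, Task 2 at 11, Task 3 at 15, Task 4 at 26, Task 5 at 27, Task 6 at 36. The latest is day 36.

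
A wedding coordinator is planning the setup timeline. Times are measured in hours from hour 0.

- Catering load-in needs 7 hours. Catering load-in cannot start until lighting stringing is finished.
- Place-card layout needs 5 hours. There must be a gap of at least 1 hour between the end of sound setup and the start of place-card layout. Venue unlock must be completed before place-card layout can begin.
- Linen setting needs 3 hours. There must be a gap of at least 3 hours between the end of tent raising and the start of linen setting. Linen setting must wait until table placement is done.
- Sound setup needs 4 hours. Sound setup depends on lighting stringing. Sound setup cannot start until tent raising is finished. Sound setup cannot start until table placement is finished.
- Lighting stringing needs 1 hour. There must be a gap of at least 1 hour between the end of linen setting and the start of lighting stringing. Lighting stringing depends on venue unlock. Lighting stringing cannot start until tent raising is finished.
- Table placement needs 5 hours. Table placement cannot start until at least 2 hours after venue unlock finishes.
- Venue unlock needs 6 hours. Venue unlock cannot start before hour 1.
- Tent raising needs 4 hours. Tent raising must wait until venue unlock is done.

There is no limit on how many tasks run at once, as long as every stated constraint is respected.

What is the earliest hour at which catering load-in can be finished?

26

Venue unlock waits on its own release at hour 1, so it starts at hour 1 and finishes at 1 + 6 = hour 7.
Table placement cannot begin until venue unlock (finishes hour 7, plus 2-hour gap → hour 9). It runs from hour 9 to 9 + 5 = hour 14.
Tent raising cannot begin until venue unlock (finishes hour 7). It runs from hour 7 to 7 + 4 = hour 11.
Linen setting needs all of tent raising (finishes hour 11, plus 3-hour gap → hour 14); table placement (finishes hour 14). That puts its earliest start at hour 14; it finishes at 14 + 3 = hour 17.
For lighting stringing: linen setting (finishes hour 17, plus 1-hour gap → hour 18); venue unlock (finishes hour 7); tent raising (finishes hour 11). Taking the maximum gives a start of hour 18, and it finishes at 18 + 1 = hour 19.
Catering load-in cannot begin until lighting stringing (finishes hour 19). It runs from hour 19 to 19 + 7 = hour 26.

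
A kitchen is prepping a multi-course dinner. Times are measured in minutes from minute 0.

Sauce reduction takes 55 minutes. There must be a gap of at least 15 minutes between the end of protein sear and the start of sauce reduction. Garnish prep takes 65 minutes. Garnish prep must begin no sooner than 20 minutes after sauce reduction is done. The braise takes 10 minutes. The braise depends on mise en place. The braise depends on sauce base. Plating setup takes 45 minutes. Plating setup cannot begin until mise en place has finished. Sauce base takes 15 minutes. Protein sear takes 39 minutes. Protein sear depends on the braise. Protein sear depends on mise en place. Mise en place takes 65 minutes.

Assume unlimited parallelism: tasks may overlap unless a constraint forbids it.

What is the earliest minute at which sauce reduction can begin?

129

Sauce base can start immediately at minute 0; it finishes at minute 15.
Nothing blocks mise en place, so it runs from minute 0 to minute 65.
For the braise: mise en place (finishes minute 65); sauce base (finishes minute 15). Taking the maximum gives a start of minute 65, and it finishes at 65 + 10 = minute 75.
Protein sear cannot start until the braise (finishes minute 75); mise en place (finishes minute 65). The controlling bound is minute 75, so protein sear finishes at 75 + 39 = minute 114.
Sauce reduction waits on protein sear (finishes minute 114, plus 15-minute gap → minute 129), so the earliest it can start is minute 129.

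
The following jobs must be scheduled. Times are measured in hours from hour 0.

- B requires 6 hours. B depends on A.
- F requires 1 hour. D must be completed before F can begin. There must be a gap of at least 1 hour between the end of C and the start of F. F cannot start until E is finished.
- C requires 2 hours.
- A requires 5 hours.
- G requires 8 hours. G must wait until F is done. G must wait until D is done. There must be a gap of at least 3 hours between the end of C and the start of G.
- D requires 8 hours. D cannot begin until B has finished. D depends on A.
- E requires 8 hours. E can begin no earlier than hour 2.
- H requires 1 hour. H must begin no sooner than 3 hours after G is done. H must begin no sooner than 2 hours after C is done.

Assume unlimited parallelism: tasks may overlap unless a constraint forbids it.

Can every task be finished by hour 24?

No

E cannot begin until its own release at hour 2. It runs from hour 2 to 2 + 8 = hour 10.
C has no prerequisites, so it starts at hour 0 and finishes at hour 2.
Nothing blocks A, so it runs from hour 0 to hour 5.
After A (finishes hour 5), B can start at hour 5 and finishes at hour 11.
For D: B (finishes hour 11); A (finishes hour 5). Taking the maximum gives a start of hour 11, and it finishes at 11 + 8 = hour 19.
For F: D (finishes hour 19); C (finishes hour 2, plus 1-hour gap → hour 3); E (finishes hour 10). Taking the maximum gives a start of hour 19, and it finishes at 19 + 1 = hour 20.
G has to wait for F (finishes hour 20); D (finishes hour 19); C (finishes hour 2, plus 3-hour gap → hour 5). The latest of these is hour 20, so G runs hour 20 to 20 + 8 = hour 28.
For H: G (finishes hour 28, plus 3-hour gap → hour 31); C (finishes hour 2, plus 2-hour gap → hour 4). Taking the maximum gives a start of hour 31, and it finishes at 31 + 1 = hour 32.
The earliest everything can be done is hour 32, which is after the deadline of 24, so it is not possible.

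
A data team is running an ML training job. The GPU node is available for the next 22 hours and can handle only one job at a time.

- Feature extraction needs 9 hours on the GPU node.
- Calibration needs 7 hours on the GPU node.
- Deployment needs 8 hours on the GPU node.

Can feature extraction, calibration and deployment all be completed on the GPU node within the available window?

Running back to back, the jobs need 9 + 7 + 8 = 24 hours on the GPU node.
Since 24 > 22, they cannot all fit.

No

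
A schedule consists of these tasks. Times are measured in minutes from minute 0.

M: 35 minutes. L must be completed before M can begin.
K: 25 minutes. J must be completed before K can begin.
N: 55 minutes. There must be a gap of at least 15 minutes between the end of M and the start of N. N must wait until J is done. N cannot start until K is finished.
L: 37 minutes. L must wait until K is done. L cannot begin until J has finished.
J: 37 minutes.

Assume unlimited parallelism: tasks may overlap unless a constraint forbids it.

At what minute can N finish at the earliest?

J has no prerequisites, so it starts at minute 0 and finishes at minute 37.
After J (finishes minute 37), K can start at minute 37 and finishes at minute 62.
For L: K (finishes minute 62); J (finishes minute 37). Taking the maximum gives a start of minute 62, and it finishes at 62 + 37 = minute 99.
After L (finishes minute 99), M can start at minute 99 and finishes at minute 134.
For N: M (finishes minute 134, plus 15-minute gap → minute 149); J (finishes minute 37); K (finishes minute 62). Taking the maximum gives a start of minute 149, and it finishes at 149 + 55 = minute 204.

204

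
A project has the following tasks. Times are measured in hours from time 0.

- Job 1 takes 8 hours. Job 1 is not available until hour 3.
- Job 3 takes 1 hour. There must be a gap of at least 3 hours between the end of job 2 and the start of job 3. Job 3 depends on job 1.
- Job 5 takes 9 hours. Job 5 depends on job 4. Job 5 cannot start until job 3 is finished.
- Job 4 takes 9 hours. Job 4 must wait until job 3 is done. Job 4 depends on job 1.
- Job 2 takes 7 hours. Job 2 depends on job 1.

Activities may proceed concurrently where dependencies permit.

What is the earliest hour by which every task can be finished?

After its own release at hour 3, job 1 can start at hour 3 and finishes at hour 11.
After job 1 (finishes hour 11), job 2 can start at hour 11 and finishes at hour 18.
Job 3 needs all of job 2 (finishes hour 18, plus 3-hour gap → hour 21); job 1 (finishes hour 11). That puts its earliest start at hour 21; it finishes at 21 + 1 = hour 22.
For job 4: job 3 (finishes hour 22); job 1 (finishes hour 11). Taking the maximum gives a start of hour 22, and it finishes at 22 + 9 = hour 31.
Job 5 cannot start until job 4 (finishes hour 31); job 3 (finishes hour 22). The controlling bound is hour 31, so job 5 finishes at 31 + 9 = hour 40.
All tasks are finished once the last one completes. Finish times: Job 1 at 11, Job 2 at 18, Job 3 at 22, Job 4 at 31, Job 5 at 40. The latest is hour 40.

40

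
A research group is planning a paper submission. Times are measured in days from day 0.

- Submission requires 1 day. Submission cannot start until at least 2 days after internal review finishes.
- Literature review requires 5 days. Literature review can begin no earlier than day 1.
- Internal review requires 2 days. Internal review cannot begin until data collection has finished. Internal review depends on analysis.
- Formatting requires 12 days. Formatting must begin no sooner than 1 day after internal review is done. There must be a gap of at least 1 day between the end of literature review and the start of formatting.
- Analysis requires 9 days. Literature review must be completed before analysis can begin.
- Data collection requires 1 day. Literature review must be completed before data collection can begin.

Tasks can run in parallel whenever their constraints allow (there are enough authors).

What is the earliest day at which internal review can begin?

Literature review cannot begin until its own release at day 1. It runs from day 1 to 1 + 5 = day 6.
After literature review (finishes day 6), analysis can start at day 6 and finishes at day 15.
After literature review (finishes day 6), data collection can start at day 6 and finishes at day 7.
Internal review waits on data collection (finishes day 7); analysis (finishes day 15). The latest of these is day 15, which is the earliest internal review can start.

15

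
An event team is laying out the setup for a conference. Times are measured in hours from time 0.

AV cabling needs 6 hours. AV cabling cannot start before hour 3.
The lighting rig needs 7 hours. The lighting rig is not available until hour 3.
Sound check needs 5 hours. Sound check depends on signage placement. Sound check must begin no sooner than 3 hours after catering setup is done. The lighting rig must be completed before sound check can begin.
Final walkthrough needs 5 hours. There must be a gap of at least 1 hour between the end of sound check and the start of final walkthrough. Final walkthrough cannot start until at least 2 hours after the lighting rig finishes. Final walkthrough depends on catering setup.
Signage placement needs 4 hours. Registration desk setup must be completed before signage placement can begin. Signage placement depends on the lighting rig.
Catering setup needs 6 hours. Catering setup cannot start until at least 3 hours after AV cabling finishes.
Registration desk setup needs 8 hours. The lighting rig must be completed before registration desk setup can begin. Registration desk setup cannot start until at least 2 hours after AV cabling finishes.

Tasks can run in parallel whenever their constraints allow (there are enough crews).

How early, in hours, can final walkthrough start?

After its own release at hour 3, AV cabling can start at hour 3 and finishes at hour 9.
Catering setup waits on AV cabling (finishes hour 9, plus 3-hour gap → hour 12), so it starts at hour 12 and finishes at 12 + 6 = hour 18.
The lighting rig cannot begin until its own release at hour 3. It runs from hour 3 to 3 + 7 = hour 10.
Registration desk setup cannot start until the lighting rig (finishes hour 10); AV cabling (finishes hour 9, plus 2-hour gap → hour 11). The controlling bound is hour 11, so registration desk setup finishes at 11 + 8 = hour 19.
Signage placement needs all of registration desk setup (finishes hour 19); the lighting rig (finishes hour 10). That puts its earliest start at hour 19; it finishes at 19 + 4 = hour 23.
Sound check cannot start until signage placement (finishes hour 23); catering setup (finishes hour 18, plus 3-hour gap → hour 21); the lighting rig (finishes hour 10). The controlling bound is hour 23, so sound check finishes at 23 + 5 = hour 28.
Final walkthrough waits on sound check (finishes hour 28, plus 1-hour gap → hour 29); the lighting rig (finishes hour 10, plus 2-hour gap → hour 12); catering setup (finishes hour 18). The latest of these is hour 29, which is the earliest final walkthrough can start.

29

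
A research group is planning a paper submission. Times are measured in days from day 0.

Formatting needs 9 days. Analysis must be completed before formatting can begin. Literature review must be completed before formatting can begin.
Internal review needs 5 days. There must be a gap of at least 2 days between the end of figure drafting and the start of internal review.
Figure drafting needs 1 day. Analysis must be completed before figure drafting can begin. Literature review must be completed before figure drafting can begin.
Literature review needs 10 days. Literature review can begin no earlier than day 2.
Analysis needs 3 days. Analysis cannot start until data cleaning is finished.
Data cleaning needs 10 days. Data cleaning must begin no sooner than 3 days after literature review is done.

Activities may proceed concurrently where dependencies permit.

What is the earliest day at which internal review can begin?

31

Literature review waits on its own release at day 2, so it starts at day 2 and finishes at 2 + 10 = day 12.
After literature review (finishes day 12, plus 3-day gap → day 15), data cleaning can start at day 15 and finishes at day 25.
After data cleaning (finishes day 25), analysis can start at day 25 and finishes at day 28.
Figure drafting has to wait for analysis (finishes day 28); literature review (finishes day 12). The latest of these is day 28, so figure drafting runs day 28 to 28 + 1 = day 29.
Internal review waits on figure drafting (finishes day 29, plus 2-day gap → day 31), so the earliest it can start is day 31.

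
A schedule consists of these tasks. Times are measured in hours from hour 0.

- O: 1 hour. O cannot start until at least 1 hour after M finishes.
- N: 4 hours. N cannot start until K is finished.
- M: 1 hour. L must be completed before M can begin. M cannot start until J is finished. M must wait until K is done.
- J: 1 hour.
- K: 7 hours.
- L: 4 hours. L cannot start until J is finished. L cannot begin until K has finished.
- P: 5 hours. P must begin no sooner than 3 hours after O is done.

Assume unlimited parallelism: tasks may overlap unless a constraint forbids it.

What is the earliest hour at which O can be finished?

14

K has no prerequisites, so it starts at hour 0 and finishes at hour 7.
J has no prerequisites, so it starts at hour 0 and finishes at hour 1.
L cannot start until J (finishes hour 1); K (finishes hour 7). The controlling bound is hour 7, so L finishes at 7 + 4 = hour 11.
For M: L (finishes hour 11); J (finishes hour 1); K (finishes hour 7). Taking the maximum gives a start of hour 11, and it finishes at 11 + 1 = hour 12.
O waits on M (finishes hour 12, plus 1-hour gap → hour 13), so it starts at hour 13 and finishes at 13 + 1 = hour 14.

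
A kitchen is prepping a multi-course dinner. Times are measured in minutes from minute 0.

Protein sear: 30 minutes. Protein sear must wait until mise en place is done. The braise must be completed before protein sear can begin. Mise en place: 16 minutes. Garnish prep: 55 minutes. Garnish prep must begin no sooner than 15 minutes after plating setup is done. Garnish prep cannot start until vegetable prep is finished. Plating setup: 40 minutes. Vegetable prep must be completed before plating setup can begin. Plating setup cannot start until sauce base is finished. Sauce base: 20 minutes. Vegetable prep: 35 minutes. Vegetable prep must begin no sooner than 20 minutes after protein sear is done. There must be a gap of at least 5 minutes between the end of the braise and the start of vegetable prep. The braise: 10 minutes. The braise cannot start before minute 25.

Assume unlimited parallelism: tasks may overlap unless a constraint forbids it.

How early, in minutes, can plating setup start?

After its own release at minute 25, the braise can start at minute 25 and finishes at minute 35.
Sauce base has no prerequisites, so it starts at minute 0 and finishes at minute 20.
Mise en place can start immediately at minute 0; it finishes at minute 16.
For protein sear: mise en place (finishes minute 16); the braise (finishes minute 35). Taking the maximum gives a start of minute 35, and it finishes at 35 + 30 = minute 65.
Vegetable prep needs all of protein sear (finishes minute 65, plus 20-minute gap → minute 85); the braise (finishes minute 35, plus 5-minute gap → minute 40). That puts its earliest start at minute 85; it finishes at 85 + 35 = minute 120.
Plating setup waits on vegetable prep (finishes minute 120); sauce base (finishes minute 20). The latest of these is minute 120, which is the earliest plating setup can start.

120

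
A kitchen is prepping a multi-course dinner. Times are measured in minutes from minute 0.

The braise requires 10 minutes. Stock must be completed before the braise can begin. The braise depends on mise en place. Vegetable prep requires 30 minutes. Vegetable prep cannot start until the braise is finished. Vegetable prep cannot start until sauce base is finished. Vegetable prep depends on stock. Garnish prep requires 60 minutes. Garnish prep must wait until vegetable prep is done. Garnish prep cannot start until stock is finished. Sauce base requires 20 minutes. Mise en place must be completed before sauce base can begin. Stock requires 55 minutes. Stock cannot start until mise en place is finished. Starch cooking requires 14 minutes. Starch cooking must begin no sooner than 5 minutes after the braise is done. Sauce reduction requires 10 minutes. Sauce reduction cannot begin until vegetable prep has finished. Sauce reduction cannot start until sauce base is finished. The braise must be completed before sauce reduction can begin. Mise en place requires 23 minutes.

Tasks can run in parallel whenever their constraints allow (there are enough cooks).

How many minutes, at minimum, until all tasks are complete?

Mise en place has no prerequisites, so it starts at minute 0 and finishes at minute 23.
After mise en place (finishes minute 23), sauce base can start at minute 23 and finishes at minute 43.
Stock waits on mise en place (finishes minute 23), so it starts at minute 23 and finishes at 23 + 55 = minute 78.
The braise needs all of stock (finishes minute 78); mise en place (finishes minute 23). That puts its earliest start at minute 78; it finishes at 78 + 10 = minute 88.
Starch cooking cannot begin until the braise (finishes minute 88, plus 5-minute gap → minute 93). It runs from minute 93 to 93 + 14 = minute 107.
Vegetable prep needs all of the braise (finishes minute 88); sauce base (finishes minute 43); stock (finishes minute 78). That puts its earliest start at minute 88; it finishes at 88 + 30 = minute 118.
Garnish prep has to wait for vegetable prep (finishes minute 118); stock (finishes minute 78). The latest of these is minute 118, so garnish prep runs minute 118 to 118 + 60 = minute 178.
Sauce reduction cannot start until vegetable prep (finishes minute 118); sauce base (finishes minute 43); the braise (finishes minute 88). The controlling bound is minute 118, so sauce reduction finishes at 118 + 10 = minute 128.
All tasks are finished once the last one completes. Finish times: Mise en place at 23, Stock at 78, Sauce base at 43, The braise at 88, Vegetable prep at 118, Sauce reduction at 128, Starch cooking at 107, Garnish prep at 178. The latest is minute 178.

178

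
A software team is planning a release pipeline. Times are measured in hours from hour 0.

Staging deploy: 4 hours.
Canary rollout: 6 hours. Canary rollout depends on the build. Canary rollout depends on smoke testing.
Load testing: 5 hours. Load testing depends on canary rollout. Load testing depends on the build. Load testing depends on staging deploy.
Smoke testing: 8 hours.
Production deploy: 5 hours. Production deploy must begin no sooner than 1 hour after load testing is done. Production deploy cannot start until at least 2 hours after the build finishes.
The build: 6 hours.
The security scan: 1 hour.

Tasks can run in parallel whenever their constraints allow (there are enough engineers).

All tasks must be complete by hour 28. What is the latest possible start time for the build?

Production deploy has no dependents, so it just needs to finish by hour 28. Starting by 28 − 5 = hour 23 achieves that.
Since production deploy (must start by hour 23, minus 1-hour gap → hour 22) depends on it, load testing must finish by hour 22. Backing off its 5-hour duration gives a latest start of hour 17.
Canary rollout feeds into load testing (must start by hour 17); so canary rollout must finish by hour 17 and therefore start by hour 11.
The build must finish in time for canary rollout (must start by hour 11); load testing (must start by hour 17); production deploy (must start by hour 23, minus 2-hour gap → hour 21). The tightest is hour 11, so the build must start by 11 − 6 = hour 5.

5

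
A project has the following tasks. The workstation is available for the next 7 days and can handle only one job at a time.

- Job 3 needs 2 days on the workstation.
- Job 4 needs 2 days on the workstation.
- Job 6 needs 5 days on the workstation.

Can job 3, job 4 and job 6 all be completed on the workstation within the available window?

Running back to back, the jobs need 2 + 2 + 5 = 9 days on the workstation.
Since 9 > 7, they cannot all fit.

No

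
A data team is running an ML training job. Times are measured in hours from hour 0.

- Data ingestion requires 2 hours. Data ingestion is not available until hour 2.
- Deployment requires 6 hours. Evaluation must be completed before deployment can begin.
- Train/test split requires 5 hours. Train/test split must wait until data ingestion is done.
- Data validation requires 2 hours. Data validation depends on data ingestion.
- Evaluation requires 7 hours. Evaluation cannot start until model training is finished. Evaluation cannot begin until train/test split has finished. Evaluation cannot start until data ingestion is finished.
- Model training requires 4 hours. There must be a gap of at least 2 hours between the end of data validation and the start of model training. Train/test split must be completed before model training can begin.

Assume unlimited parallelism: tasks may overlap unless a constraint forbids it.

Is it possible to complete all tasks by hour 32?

Data ingestion waits on its own release at hour 2, so it starts at hour 2 and finishes at 2 + 2 = hour 4.
Train/test split cannot begin until data ingestion (finishes hour 4). It runs from hour 4 to 4 + 5 = hour 9.
Data validation waits on data ingestion (finishes hour 4), so it starts at hour 4 and finishes at 4 + 2 = hour 6.
Model training cannot start until data validation (finishes hour 6, plus 2-hour gap → hour 8); train/test split (finishes hour 9). The controlling bound is hour 9, so model training finishes at 9 + 4 = hour 13.
Evaluation cannot start until model training (finishes hour 13); train/test split (finishes hour 9); data ingestion (finishes hour 4). The controlling bound is hour 13, so evaluation finishes at 13 + 7 = hour 20.
After evaluation (finishes hour 20), deployment can start at hour 20 and finishes at hour 26.
Every task is finished by hour 26, which is no later than the deadline of 32, so the schedule is feasible.

Yes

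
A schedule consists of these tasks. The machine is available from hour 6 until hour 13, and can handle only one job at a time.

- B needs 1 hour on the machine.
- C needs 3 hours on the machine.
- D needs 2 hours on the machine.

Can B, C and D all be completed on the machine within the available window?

Yes

The machine window is 13 − 6 = 7 hours.
Running back to back, the jobs need 1 + 3 + 2 = 6 hours on the machine.
Since 6 ≤ 7, they fit within the window.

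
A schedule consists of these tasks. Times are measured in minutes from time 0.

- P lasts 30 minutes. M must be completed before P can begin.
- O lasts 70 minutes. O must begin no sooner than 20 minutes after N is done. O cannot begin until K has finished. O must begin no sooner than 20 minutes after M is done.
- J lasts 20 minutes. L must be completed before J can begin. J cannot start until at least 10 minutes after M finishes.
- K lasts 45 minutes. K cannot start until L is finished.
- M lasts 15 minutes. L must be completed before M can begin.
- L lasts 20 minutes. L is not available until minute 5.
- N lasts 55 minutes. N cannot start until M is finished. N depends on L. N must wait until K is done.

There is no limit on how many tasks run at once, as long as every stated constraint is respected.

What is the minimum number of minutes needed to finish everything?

215

After its own release at minute 5, L can start at minute 5 and finishes at minute 25.
After L (finishes minute 25), M can start at minute 25 and finishes at minute 40.
P cannot begin until M (finishes minute 40). It runs from minute 40 to 40 + 30 = minute 70.
For J: L (finishes minute 25); M (finishes minute 40, plus 10-minute gap → minute 50). Taking the maximum gives a start of minute 50, and it finishes at 50 + 20 = minute 70.
K waits on L (finishes minute 25), so it starts at minute 25 and finishes at 25 + 45 = minute 70.
N cannot start until M (finishes minute 40); L (finishes minute 25); K (finishes minute 70). The controlling bound is minute 70, so N finishes at 70 + 55 = minute 125.
O cannot start until N (finishes minute 125, plus 20-minute gap → minute 145); K (finishes minute 70); M (finishes minute 40, plus 20-minute gap → minute 60). The controlling bound is minute 145, so O finishes at 145 + 70 = minute 215.
All tasks are finished once the last one completes. Finish times: J at 70, K at 70, L at 25, M at 40, N at 125, O at 215, P at 70. The latest is minute 215.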